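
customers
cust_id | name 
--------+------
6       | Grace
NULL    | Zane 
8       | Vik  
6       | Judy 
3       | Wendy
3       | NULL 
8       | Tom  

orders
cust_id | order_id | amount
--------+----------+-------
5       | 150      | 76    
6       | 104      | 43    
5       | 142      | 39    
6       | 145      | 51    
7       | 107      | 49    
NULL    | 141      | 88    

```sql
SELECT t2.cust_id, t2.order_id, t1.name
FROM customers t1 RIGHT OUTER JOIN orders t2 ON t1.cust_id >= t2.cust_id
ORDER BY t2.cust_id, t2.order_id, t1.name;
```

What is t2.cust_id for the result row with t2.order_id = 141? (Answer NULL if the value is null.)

RIGHT JOIN keeps every row from `orders`; unmatched rows get NULL for `customers`'s columns.
Matching on t1.cust_id >= t2.cust_id. A NULL in a compared column never satisfies the condition.
- t1[0] cust_id=6 → 4 match(es) in t2 → 4 row(s).
- t1[1] cust_id=NULL → no match.
- t1[2] cust_id=8 → 5 match(es) in t2 → 5 row(s).
- t1[3] cust_id=6 → 4 match(es) in t2 → 4 row(s).
- t1[4] cust_id=3 → no match.
- t1[5] cust_id=3 → no match.
- t1[6] cust_id=8 → 5 match(es) in t2 → 5 row(s).
- 1 t2 row(s) had no t1 match → kept, t1 columns NULL.

NULL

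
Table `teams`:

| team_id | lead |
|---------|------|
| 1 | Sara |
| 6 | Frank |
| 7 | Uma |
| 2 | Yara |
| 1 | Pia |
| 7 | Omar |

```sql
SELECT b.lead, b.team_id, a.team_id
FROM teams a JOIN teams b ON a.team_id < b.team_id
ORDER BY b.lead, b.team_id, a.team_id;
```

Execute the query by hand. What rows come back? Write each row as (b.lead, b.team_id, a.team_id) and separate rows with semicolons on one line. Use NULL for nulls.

(Frank, 6, 1); (Frank, 6, 1); (Frank, 6, 2); (Omar, 7, 1); (Omar, 7, 1); (Omar, 7, 2); (Omar, 7, 6); (Uma, 7, 1); (Uma, 7, 1); (Uma, 7, 2); (Uma, 7, 6); (Yara, 2, 1); (Yara, 2, 1)

INNER JOIN keeps only pairs where the ON condition holds.
Matching on a.team_id < b.team_id.
- a row (team_id=1): matches 4 b row(s) → 4 output row(s).
- a row (team_id=6): matches 2 b row(s) → 2 output row(s).
- a row (team_id=7): no match → dropped.
- a row (team_id=2): matches 3 b row(s) → 3 output row(s).
- a row (team_id=1): matches 4 b row(s) → 4 output row(s).
- a row (team_id=7): no match → dropped.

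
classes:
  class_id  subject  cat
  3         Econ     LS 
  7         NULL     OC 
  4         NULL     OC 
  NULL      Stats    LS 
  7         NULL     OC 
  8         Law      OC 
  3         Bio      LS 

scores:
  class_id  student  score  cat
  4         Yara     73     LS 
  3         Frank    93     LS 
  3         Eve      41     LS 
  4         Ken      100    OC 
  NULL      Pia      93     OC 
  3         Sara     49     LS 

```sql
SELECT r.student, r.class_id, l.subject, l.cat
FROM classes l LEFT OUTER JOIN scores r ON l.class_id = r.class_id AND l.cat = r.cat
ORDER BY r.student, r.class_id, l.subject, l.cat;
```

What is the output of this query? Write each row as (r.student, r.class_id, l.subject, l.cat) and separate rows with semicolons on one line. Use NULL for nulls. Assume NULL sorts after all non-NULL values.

LEFT JOIN keeps every row from `classes`; unmatched rows get NULL for `scores`'s columns.
Matching on l.class_id = r.class_id AND l.cat = r.cat. A NULL in a compared column never satisfies the condition.
Matched pairs: 7; unmatched l rows kept: 4.

(Eve, 3, Bio, LS); (Eve, 3, Econ, LS); (Frank, 3, Bio, LS); (Frank, 3, Econ, LS); (Ken, 4, NULL, OC); (Sara, 3, Bio, LS); (Sara, 3, Econ, LS); (NULL, NULL, Law, OC); (NULL, NULL, Stats, LS); (NULL, NULL, NULL, OC); (NULL, NULL, NULL, OC)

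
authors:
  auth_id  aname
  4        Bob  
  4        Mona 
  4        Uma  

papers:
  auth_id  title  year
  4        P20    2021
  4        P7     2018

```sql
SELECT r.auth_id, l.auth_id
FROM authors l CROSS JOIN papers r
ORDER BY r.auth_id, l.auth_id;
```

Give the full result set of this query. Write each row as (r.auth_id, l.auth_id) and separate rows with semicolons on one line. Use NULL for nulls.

CROSS JOIN pairs every row of `authors` with every row of `papers`: 3 × 2 = 6 rows.

(4, 4); (4, 4); (4, 4); (4, 4); (4, 4); (4, 4)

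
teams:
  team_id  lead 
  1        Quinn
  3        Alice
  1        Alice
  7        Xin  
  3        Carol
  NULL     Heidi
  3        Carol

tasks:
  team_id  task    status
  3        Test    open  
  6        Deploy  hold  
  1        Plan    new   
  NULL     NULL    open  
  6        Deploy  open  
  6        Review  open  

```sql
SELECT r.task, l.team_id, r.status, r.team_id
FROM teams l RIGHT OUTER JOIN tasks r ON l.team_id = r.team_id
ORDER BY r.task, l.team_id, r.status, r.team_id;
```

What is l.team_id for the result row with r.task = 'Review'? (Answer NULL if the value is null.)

NULL

RIGHT JOIN keeps every row from `tasks`; unmatched rows get NULL for `teams`'s columns.
Matching on l.team_id = r.team_id. A NULL in a compared column never satisfies the condition.
- l (team_id=1) pairs with 1 row(s) of r.
- l (team_id=3) pairs with 1 row(s) of r.
- l (team_id=1) pairs with 1 row(s) of r.
- l (team_id=7) has no partner in r.
- l (team_id=3) pairs with 1 row(s) of r.
- l (team_id=NULL) has no partner in r.
- l (team_id=3) pairs with 1 row(s) of r.
- 4 row(s) from r found no l partner → padded with NULL.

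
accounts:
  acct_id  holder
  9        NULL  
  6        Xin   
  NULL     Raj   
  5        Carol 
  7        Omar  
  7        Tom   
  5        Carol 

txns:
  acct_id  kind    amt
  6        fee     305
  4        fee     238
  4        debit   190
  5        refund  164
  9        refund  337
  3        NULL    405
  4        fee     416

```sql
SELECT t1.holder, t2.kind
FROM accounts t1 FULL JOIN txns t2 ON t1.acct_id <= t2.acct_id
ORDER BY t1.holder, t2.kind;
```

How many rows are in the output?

FULL OUTER JOIN keeps every row from both sides; unmatched rows get NULL for the other side's columns.
Matching on t1.acct_id <= t2.acct_id. A NULL in a compared column never satisfies the condition.
- t1 (acct_id=9) pairs with 1 row(s) of t2.
- t1 (acct_id=6) pairs with 2 row(s) of t2.
- t1 (acct_id=NULL) has no partner → padded with NULL.
- t1 (acct_id=5) pairs with 3 row(s) of t2.
- t1 (acct_id=7) pairs with 1 row(s) of t2.
- t1 (acct_id=7) pairs with 1 row(s) of t2.
- t1 (acct_id=5) pairs with 3 row(s) of t2.
- 4 t2 row(s) had no t1 match → kept, t1 columns NULL.
Total: 11 matched + 5 padded = 16 rows.

16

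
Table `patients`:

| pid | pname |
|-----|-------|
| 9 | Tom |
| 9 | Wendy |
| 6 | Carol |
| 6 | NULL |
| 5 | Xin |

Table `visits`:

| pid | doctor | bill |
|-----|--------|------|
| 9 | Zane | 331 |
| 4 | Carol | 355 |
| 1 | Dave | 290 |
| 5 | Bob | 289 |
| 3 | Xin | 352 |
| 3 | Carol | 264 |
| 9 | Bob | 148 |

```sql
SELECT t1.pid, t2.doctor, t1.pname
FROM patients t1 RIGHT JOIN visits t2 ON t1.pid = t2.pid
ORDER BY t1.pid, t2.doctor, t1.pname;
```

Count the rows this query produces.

RIGHT JOIN keeps every row from `visits`; unmatched rows get NULL for `patients`'s columns.
Matching on t1.pid = t2.pid.
- t1[0] pid=9 → 2 match(es) in t2 → 2 row(s).
- t1[1] pid=9 → 2 match(es) in t2 → 2 row(s).
- t1[2] pid=6 → no match.
- t1[3] pid=6 → no match.
- t1[4] pid=5 → 1 match(es) in t2 → 1 row(s).
- 4 row(s) from t2 found no t1 partner → padded with NULL.
Total: 5 matched + 4 padded = 9 rows.

9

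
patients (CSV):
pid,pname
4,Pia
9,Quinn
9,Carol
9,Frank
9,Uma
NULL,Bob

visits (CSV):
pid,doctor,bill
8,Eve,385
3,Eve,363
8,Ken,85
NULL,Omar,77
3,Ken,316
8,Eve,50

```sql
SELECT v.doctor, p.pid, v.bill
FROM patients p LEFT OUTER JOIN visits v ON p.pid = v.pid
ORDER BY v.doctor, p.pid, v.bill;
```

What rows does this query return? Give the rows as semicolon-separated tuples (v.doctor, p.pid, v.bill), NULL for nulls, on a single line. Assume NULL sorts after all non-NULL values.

(NULL, 4, NULL); (NULL, 9, NULL); (NULL, 9, NULL); (NULL, 9, NULL); (NULL, 9, NULL); (NULL, NULL, NULL)

LEFT JOIN keeps every row from `patients`; unmatched rows get NULL for `visits`'s columns.
Matching on p.pid = v.pid. A NULL in a compared column never satisfies the condition.
- p[0] pid=4 → no match; kept with NULLs on the v side.
- p[1] pid=9 → no match; kept with NULLs on the v side.
- p[2] pid=9 → no match; kept with NULLs on the v side.
- p[3] pid=9 → no match; kept with NULLs on the v side.
- p[4] pid=9 → no match; kept with NULLs on the v side.
- p[5] pid=NULL → no match; kept with NULLs on the v side.
After projecting and ordering:
v.doctor | p.pid | v.bill
NULL | 4 | NULL
NULL | 9 | NULL
NULL | 9 | NULL
NULL | 9 | NULL
NULL | 9 | NULL
NULL | NULL | NULL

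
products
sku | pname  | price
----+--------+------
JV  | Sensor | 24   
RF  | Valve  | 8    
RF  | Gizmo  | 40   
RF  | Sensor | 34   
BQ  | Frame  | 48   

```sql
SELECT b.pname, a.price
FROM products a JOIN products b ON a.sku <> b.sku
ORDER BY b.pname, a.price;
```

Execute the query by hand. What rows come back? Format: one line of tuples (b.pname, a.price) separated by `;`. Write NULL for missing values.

INNER JOIN keeps only pairs where the ON condition holds.
Matching on a.sku <> b.sku.
Matched pairs: 14.

(Frame, 8); (Frame, 24); (Frame, 34); (Frame, 40); (Gizmo, 24); (Gizmo, 48); (Sensor, 8); (Sensor, 24); (Sensor, 34); (Sensor, 40); (Sensor, 48); (Sensor, 48); (Valve, 24); (Valve, 48)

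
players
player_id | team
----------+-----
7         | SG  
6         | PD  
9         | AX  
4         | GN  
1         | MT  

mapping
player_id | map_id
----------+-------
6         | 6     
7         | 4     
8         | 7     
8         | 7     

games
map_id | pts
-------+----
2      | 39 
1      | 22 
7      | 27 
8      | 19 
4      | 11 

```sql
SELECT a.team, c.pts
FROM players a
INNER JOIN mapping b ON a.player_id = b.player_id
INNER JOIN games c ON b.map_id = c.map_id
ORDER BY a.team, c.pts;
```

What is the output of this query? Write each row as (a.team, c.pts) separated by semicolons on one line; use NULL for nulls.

Evaluate left to right. First `players a INNER JOIN mapping b` on player_id: 2 row(s).
Then INNER JOIN `games c` on map_id: keep only rows whose b.map_id appears in c.

(SG, 11)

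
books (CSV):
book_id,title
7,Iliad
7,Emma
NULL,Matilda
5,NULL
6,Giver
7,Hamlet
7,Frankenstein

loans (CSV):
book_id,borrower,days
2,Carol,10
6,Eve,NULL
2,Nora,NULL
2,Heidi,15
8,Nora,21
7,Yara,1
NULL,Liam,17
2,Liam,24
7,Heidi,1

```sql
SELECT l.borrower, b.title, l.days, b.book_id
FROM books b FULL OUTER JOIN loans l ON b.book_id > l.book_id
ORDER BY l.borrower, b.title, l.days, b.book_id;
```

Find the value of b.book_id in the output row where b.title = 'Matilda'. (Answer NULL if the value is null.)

FULL OUTER JOIN keeps every row from both sides; unmatched rows get NULL for the other side's columns.
Matching on b.book_id > l.book_id. A NULL in a compared column never satisfies the condition.
- b row (book_id=7): matches 5 l row(s) → 5 output row(s).
- b row (book_id=7): matches 5 l row(s) → 5 output row(s).
- b row (book_id=NULL): no match → kept, l columns NULL.
- b row (book_id=5): matches 4 l row(s) → 4 output row(s).
- b row (book_id=6): matches 4 l row(s) → 4 output row(s).
- b row (book_id=7): matches 5 l row(s) → 5 output row(s).
- b row (book_id=7): matches 5 l row(s) → 5 output row(s).
- 4 l row(s) had no b match → kept, b columns NULL.

NULL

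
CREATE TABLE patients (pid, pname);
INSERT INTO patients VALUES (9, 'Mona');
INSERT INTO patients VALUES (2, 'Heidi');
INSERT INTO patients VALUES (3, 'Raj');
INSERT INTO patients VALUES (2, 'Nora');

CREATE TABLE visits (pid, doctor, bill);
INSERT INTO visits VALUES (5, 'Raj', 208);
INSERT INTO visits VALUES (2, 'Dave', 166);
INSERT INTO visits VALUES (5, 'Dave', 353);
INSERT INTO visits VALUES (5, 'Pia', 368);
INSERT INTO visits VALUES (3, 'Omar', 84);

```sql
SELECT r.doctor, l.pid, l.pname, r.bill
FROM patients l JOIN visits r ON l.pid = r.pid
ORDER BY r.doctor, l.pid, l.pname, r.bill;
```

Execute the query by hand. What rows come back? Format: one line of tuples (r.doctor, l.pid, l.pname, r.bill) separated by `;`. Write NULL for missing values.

INNER JOIN keeps only pairs where the ON condition holds.
Matching on l.pid = r.pid.
- pid=9: no matching r row, dropped.
- pid=2: 1 matching r row(s), so 1 row(s) emitted.
- pid=3: 1 matching r row(s), so 1 row(s) emitted.
- pid=2: 1 matching r row(s), so 1 row(s) emitted.
After projecting and ordering:
r.doctor | l.pid | l.pname | r.bill
Dave | 2 | Heidi | 166
Dave | 2 | Nora | 166
Omar | 3 | Raj | 84

(Dave, 2, Heidi, 166); (Dave, 2, Nora, 166); (Omar, 3, Raj, 84)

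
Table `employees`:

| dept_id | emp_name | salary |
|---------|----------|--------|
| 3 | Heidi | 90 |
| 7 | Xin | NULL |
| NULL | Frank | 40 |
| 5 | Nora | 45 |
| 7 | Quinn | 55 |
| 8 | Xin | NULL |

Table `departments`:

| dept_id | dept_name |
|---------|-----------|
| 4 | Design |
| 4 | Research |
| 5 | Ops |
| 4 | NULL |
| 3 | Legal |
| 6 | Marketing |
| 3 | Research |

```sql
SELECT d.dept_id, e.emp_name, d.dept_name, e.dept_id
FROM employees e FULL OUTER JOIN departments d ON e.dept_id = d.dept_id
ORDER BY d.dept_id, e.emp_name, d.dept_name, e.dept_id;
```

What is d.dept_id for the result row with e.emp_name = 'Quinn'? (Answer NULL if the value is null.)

NULL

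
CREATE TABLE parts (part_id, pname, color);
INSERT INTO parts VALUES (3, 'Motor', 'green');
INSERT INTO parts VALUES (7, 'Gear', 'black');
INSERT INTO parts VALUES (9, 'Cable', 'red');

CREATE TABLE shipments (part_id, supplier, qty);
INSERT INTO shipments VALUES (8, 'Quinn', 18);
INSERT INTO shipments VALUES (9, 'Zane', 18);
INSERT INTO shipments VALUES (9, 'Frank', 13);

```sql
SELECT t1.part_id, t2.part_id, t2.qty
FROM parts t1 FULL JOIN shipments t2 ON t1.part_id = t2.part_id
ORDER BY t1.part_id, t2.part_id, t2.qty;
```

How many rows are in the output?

5

FULL OUTER JOIN keeps every row from both sides; unmatched rows get NULL for the other side's columns.
Matching on t1.part_id = t2.part_id.
Matched pairs: 2; unmatched t1 rows kept: 2; unmatched t2 rows kept: 1.
Total: 2 matched + 3 padded = 5 rows.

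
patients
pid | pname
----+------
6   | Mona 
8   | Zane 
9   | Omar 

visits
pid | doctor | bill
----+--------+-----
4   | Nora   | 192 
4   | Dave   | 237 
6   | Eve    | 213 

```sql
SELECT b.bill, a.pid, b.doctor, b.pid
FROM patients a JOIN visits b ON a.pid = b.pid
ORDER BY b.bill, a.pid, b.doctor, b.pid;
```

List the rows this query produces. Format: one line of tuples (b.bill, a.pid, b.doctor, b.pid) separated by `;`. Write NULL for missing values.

(213, 6, Eve, 6)

INNER JOIN keeps only pairs where the ON condition holds.
Matching on a.pid = b.pid.
Matched pairs: 1.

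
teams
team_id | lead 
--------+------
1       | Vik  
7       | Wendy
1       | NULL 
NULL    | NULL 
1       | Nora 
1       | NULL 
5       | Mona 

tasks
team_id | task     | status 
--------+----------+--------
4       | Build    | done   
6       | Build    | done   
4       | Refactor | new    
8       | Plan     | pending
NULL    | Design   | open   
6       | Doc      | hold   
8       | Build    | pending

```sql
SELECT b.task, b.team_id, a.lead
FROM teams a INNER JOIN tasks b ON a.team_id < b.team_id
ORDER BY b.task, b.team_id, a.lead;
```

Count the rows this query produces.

30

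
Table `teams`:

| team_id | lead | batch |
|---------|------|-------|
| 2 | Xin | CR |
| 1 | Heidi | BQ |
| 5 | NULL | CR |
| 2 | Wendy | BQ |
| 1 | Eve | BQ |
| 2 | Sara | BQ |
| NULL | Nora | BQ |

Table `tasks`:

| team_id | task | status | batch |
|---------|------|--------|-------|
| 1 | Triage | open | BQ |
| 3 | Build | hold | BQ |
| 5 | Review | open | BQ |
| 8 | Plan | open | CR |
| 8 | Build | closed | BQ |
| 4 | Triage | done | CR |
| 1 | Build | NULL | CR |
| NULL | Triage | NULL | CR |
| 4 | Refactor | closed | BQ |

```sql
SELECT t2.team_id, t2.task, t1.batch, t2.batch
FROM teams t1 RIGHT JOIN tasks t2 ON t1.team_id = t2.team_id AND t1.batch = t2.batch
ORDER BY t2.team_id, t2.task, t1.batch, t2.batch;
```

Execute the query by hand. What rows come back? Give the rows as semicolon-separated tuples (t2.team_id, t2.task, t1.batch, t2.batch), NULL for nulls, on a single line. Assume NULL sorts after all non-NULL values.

RIGHT JOIN keeps every row from `tasks`; unmatched rows get NULL for `teams`'s columns.
Matching on t1.team_id = t2.team_id AND t1.batch = t2.batch. A NULL in a compared column never satisfies the condition.
Matched pairs: 2; unmatched t2 rows kept: 8.

(1, Build, NULL, CR); (1, Triage, BQ, BQ); (1, Triage, BQ, BQ); (3, Build, NULL, BQ); (4, Refactor, NULL, BQ); (4, Triage, NULL, CR); (5, Review, NULL, BQ); (8, Build, NULL, BQ); (8, Plan, NULL, CR); (NULL, Triage, NULL, CR)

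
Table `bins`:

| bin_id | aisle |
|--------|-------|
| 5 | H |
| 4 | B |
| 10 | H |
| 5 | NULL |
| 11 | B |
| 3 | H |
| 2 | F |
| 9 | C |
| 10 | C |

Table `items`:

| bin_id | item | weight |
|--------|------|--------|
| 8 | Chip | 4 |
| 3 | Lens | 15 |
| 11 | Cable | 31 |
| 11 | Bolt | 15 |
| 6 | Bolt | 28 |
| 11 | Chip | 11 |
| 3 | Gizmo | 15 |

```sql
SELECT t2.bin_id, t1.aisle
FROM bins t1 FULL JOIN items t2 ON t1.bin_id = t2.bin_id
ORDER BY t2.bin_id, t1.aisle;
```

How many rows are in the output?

14

FULL OUTER JOIN keeps every row from both sides; unmatched rows get NULL for the other side's columns.
Matching on t1.bin_id = t2.bin_id.
Matched pairs: 5; unmatched t1 rows kept: 7; unmatched t2 rows kept: 2.
Total: 5 matched + 9 padded = 14 rows.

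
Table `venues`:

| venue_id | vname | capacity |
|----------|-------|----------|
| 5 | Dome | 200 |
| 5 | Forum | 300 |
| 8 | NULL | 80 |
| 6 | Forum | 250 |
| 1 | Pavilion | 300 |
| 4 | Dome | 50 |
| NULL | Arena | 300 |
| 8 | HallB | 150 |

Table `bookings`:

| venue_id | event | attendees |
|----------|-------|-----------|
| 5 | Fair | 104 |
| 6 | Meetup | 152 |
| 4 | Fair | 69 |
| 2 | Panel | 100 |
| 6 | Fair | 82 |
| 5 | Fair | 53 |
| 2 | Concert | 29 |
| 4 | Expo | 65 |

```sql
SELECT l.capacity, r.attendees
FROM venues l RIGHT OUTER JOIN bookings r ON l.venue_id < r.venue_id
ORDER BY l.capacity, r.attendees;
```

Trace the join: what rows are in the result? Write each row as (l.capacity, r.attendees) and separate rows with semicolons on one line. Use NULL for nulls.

(50, 53); (50, 82); (50, 104); (50, 152); (200, 82); (200, 152); (300, 29); (300, 53); (300, 65); (300, 69); (300, 82); (300, 82); (300, 100); (300, 104); (300, 152); (300, 152)

RIGHT JOIN keeps every row from `bookings`; unmatched rows get NULL for `venues`'s columns.
Matching on l.venue_id < r.venue_id. A NULL in a compared column never satisfies the condition.
Matched pairs: 16; unmatched r rows kept: 0.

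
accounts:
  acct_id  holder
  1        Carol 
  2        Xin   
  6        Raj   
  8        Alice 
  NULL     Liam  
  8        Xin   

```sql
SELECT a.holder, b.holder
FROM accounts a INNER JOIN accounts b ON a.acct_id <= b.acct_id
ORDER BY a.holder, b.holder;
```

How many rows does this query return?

16

INNER JOIN keeps only pairs where the ON condition holds.
Matching on a.acct_id <= b.acct_id. A NULL in a compared column never satisfies the condition.
Matched pairs: 16.
Total: 16 rows.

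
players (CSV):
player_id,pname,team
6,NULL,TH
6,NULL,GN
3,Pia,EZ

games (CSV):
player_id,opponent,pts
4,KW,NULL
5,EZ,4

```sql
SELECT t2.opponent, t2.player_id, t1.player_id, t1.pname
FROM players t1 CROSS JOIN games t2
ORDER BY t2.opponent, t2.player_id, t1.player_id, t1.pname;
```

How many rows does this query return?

CROSS JOIN pairs every row of `players` with every row of `games`: 3 × 2 = 6 rows.

6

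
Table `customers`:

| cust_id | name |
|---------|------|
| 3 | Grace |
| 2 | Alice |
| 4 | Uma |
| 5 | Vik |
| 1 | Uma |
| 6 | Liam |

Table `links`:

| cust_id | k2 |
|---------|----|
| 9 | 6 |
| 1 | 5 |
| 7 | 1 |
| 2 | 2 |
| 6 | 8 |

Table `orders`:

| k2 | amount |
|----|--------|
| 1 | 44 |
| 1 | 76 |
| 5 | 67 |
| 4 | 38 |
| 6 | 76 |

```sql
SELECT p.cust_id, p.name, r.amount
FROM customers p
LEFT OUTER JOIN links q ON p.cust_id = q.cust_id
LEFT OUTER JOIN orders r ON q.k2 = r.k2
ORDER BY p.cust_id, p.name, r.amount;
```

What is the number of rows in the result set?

6

Evaluate left to right. First `customers p LEFT JOIN links q` on cust_id: 6 row(s).
Then LEFT JOIN `orders r` on k2: each of those 6 rows is kept; rows whose q.k2 has no match in r get NULL for r's columns.
Result: 6 row(s).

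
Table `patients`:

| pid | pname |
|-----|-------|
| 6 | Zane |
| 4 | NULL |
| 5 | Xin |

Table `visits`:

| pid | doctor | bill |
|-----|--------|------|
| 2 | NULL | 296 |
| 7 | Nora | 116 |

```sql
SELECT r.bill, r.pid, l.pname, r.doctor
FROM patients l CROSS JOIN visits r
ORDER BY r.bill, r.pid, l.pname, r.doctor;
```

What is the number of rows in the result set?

6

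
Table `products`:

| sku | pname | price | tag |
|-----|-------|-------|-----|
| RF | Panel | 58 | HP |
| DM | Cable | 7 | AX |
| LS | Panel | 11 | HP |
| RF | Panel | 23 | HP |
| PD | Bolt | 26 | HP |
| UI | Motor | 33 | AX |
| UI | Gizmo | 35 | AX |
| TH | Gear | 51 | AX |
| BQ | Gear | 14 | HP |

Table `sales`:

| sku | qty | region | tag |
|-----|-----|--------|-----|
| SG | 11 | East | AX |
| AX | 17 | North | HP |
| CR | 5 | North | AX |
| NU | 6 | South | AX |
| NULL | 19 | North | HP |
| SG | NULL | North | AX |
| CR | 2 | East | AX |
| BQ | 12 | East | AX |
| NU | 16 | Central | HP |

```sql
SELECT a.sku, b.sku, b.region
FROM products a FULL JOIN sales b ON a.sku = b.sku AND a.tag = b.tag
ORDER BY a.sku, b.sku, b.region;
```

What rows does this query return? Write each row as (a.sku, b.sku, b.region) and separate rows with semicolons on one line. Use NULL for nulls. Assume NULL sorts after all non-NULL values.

(BQ, NULL, NULL); (DM, NULL, NULL); (LS, NULL, NULL); (PD, NULL, NULL); (RF, NULL, NULL); (RF, NULL, NULL); (TH, NULL, NULL); (UI, NULL, NULL); (UI, NULL, NULL); (NULL, AX, North); (NULL, BQ, East); (NULL, CR, East); (NULL, CR, North); (NULL, NU, Central); (NULL, NU, South); (NULL, SG, East); (NULL, SG, North); (NULL, NULL, North)

FULL OUTER JOIN keeps every row from both sides; unmatched rows get NULL for the other side's columns.
Matching on a.sku = b.sku AND a.tag = b.tag. A NULL in a compared column never satisfies the condition.
- a[0] sku=RF, tag=HP → no match; kept with NULLs on the b side.
- a[1] sku=DM, tag=AX → no match; kept with NULLs on the b side.
- a[2] sku=LS, tag=HP → no match; kept with NULLs on the b side.
- a[3] sku=RF, tag=HP → no match; kept with NULLs on the b side.
- a[4] sku=PD, tag=HP → no match; kept with NULLs on the b side.
- a[5] sku=UI, tag=AX → no match; kept with NULLs on the b side.
- a[6] sku=UI, tag=AX → no match; kept with NULLs on the b side.
- a[7] sku=TH, tag=AX → no match; kept with NULLs on the b side.
- a[8] sku=BQ, tag=HP → no match; kept with NULLs on the b side.
- 9 b row(s) had no a match → kept, a columns NULL.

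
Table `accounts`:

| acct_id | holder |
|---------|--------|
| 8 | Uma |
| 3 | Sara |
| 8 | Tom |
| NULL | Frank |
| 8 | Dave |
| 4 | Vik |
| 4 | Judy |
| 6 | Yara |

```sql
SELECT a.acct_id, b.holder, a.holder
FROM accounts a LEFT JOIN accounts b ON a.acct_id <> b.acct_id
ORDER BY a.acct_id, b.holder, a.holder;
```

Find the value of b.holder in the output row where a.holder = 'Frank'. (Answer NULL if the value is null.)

LEFT JOIN keeps every row from `accounts a`; unmatched rows get NULL for `accounts b`'s columns.
Matching on a.acct_id <> b.acct_id. A NULL in a compared column never satisfies the condition.
- a[0] acct_id=8 → 4 match(es) in b → 4 row(s).
- a[1] acct_id=3 → 6 match(es) in b → 6 row(s).
- a[2] acct_id=8 → 4 match(es) in b → 4 row(s).
- a[3] acct_id=NULL → no match; kept with NULLs on the b side.
- a[4] acct_id=8 → 4 match(es) in b → 4 row(s).
- a[5] acct_id=4 → 5 match(es) in b → 5 row(s).
- a[6] acct_id=4 → 5 match(es) in b → 5 row(s).
- a[7] acct_id=6 → 6 match(es) in b → 6 row(s).

NULL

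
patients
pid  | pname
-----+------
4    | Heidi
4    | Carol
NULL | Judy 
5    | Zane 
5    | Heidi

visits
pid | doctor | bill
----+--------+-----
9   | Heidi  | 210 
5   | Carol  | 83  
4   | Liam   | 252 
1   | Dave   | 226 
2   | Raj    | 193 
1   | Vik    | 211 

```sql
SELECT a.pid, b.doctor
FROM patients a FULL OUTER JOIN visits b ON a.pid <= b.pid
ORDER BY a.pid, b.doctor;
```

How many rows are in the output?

14

FULL OUTER JOIN keeps every row from both sides; unmatched rows get NULL for the other side's columns.
Matching on a.pid <= b.pid. A NULL in a compared column never satisfies the condition.
- pid=4: 3 matching b row(s), so 3 row(s) emitted.
- pid=4: 3 matching b row(s), so 3 row(s) emitted.
- pid=NULL: no b row matches, row kept with b columns NULL.
- pid=5: 2 matching b row(s), so 2 row(s) emitted.
- pid=5: 2 matching b row(s), so 2 row(s) emitted.
- plus 3 unmatched b row(s), each kept with NULL a columns.
Total: 10 matched + 4 padded = 14 rows.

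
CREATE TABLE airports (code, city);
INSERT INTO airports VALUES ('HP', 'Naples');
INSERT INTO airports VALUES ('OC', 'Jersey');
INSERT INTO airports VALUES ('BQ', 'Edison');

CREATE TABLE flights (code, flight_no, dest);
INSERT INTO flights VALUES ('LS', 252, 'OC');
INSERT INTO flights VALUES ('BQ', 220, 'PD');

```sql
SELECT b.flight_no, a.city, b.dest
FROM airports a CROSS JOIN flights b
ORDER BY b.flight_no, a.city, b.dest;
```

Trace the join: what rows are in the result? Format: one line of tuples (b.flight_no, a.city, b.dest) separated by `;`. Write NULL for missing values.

(220, Edison, PD); (220, Jersey, PD); (220, Naples, PD); (252, Edison, OC); (252, Jersey, OC); (252, Naples, OC)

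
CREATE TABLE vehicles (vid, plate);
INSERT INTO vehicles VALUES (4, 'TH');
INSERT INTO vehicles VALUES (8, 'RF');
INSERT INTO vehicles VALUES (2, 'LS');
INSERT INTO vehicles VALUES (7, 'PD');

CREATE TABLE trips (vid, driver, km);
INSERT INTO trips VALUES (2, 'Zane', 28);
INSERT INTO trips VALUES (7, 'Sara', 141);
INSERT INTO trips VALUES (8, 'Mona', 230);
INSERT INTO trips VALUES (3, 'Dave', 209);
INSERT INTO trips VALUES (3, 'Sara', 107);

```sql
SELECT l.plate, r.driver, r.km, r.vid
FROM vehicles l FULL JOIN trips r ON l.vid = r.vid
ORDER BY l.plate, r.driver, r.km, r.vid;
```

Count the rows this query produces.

6

FULL OUTER JOIN keeps every row from both sides; unmatched rows get NULL for the other side's columns.
Matching on l.vid = r.vid.
- l (vid=4) has no partner → padded with NULL.
- l (vid=8) pairs with 1 row(s) of r.
- l (vid=2) pairs with 1 row(s) of r.
- l (vid=7) pairs with 1 row(s) of r.
- 2 row(s) from r found no l partner → padded with NULL.
Total: 3 matched + 3 padded = 6 rows.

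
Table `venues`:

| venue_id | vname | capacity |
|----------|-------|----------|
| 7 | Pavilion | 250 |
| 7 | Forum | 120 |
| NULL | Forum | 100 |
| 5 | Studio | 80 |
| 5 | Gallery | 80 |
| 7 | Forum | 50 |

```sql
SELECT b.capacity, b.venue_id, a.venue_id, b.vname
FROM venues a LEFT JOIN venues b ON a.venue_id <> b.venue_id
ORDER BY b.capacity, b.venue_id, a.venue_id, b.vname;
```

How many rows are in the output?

LEFT JOIN keeps every row from `venues a`; unmatched rows get NULL for `venues b`'s columns.
Matching on a.venue_id <> b.venue_id. A NULL in a compared column never satisfies the condition.
- a[0] venue_id=7 → 2 match(es) in b → 2 row(s).
- a[1] venue_id=7 → 2 match(es) in b → 2 row(s).
- a[2] venue_id=NULL → no match; kept with NULLs on the b side.
- a[3] venue_id=5 → 3 match(es) in b → 3 row(s).
- a[4] venue_id=5 → 3 match(es) in b → 3 row(s).
- a[5] venue_id=7 → 2 match(es) in b → 2 row(s).
Total: 12 matched + 1 padded = 13 rows.

13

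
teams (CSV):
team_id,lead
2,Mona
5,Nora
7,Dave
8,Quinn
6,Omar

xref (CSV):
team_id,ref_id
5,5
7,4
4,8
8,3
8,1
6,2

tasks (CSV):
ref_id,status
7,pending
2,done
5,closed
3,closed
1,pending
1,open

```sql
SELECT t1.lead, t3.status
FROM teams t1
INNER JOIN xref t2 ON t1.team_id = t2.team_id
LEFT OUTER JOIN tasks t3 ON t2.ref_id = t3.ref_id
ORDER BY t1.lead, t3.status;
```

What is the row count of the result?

6

Joins associate left-to-right: teams INNER JOIN xref on team_id gives 5 intermediate row(s).
Then LEFT JOIN `tasks t3` on ref_id: each of those 5 rows is kept; rows whose t2.ref_id has no match in t3 get NULL for t3's columns.
Result: 6 row(s).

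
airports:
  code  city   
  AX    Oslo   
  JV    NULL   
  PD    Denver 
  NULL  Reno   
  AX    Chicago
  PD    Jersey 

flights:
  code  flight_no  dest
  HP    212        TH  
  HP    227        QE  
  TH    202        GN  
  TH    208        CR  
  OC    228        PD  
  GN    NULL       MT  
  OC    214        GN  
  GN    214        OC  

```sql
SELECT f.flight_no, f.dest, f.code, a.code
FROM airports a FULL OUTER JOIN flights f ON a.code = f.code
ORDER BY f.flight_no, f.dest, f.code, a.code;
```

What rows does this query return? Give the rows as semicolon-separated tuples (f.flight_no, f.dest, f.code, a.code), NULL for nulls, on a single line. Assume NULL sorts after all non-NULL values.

(202, GN, TH, NULL); (208, CR, TH, NULL); (212, TH, HP, NULL); (214, GN, OC, NULL); (214, OC, GN, NULL); (227, QE, HP, NULL); (228, PD, OC, NULL); (NULL, MT, GN, NULL); (NULL, NULL, NULL, AX); (NULL, NULL, NULL, AX); (NULL, NULL, NULL, JV); (NULL, NULL, NULL, PD); (NULL, NULL, NULL, PD); (NULL, NULL, NULL, NULL)

FULL OUTER JOIN keeps every row from both sides; unmatched rows get NULL for the other side's columns.
Matching on a.code = f.code. A NULL in a compared column never satisfies the condition.
- code=AX: no f row matches, row kept with f columns NULL.
- code=JV: no f row matches, row kept with f columns NULL.
- code=PD: no f row matches, row kept with f columns NULL.
- code=NULL: no f row matches, row kept with f columns NULL.
- code=AX: no f row matches, row kept with f columns NULL.
- code=PD: no f row matches, row kept with f columns NULL.
- 8 f row(s) had no a match → kept, a columns NULL.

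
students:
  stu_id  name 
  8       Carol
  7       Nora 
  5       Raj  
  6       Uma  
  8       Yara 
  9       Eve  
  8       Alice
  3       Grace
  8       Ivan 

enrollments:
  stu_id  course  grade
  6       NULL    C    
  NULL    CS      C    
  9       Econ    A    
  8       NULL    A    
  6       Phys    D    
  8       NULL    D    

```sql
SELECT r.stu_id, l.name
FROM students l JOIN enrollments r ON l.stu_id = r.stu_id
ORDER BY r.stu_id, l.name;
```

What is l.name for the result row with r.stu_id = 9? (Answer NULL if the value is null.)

Eve

INNER JOIN keeps only pairs where the ON condition holds.
Matching on l.stu_id = r.stu_id. A NULL in a compared column never satisfies the condition.
Matched pairs: 11.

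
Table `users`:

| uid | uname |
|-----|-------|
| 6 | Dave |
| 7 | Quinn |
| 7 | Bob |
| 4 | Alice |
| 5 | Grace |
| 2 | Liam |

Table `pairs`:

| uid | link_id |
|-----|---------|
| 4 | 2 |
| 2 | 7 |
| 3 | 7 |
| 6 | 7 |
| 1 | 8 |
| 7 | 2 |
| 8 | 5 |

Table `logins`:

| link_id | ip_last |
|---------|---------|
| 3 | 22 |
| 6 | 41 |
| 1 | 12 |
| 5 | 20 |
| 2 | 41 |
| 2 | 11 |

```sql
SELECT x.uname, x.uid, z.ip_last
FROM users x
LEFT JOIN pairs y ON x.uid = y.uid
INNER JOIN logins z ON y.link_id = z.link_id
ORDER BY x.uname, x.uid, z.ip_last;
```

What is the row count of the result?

6

Evaluate left to right. First `users x LEFT JOIN pairs y` on uid: 6 row(s).
Then INNER JOIN `logins z` on link_id: keep only rows whose y.link_id appears in z.
Result: 6 row(s).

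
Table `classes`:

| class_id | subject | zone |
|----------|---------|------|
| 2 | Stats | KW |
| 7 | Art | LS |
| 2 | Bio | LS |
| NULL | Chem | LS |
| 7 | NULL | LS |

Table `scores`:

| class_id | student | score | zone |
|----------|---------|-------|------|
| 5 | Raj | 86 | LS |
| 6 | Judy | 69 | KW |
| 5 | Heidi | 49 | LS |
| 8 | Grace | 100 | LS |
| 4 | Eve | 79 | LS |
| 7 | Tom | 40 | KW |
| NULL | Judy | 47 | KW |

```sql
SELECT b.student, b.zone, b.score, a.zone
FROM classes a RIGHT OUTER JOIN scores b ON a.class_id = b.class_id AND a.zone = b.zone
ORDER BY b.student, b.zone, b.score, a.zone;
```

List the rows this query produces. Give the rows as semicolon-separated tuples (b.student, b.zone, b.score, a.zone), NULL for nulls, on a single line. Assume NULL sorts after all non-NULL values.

(Eve, LS, 79, NULL); (Grace, LS, 100, NULL); (Heidi, LS, 49, NULL); (Judy, KW, 47, NULL); (Judy, KW, 69, NULL); (Raj, LS, 86, NULL); (Tom, KW, 40, NULL)

RIGHT JOIN keeps every row from `scores`; unmatched rows get NULL for `classes`'s columns.
Matching on a.class_id = b.class_id AND a.zone = b.zone. A NULL in a compared column never satisfies the condition.
Matched pairs: 0; unmatched b rows kept: 7.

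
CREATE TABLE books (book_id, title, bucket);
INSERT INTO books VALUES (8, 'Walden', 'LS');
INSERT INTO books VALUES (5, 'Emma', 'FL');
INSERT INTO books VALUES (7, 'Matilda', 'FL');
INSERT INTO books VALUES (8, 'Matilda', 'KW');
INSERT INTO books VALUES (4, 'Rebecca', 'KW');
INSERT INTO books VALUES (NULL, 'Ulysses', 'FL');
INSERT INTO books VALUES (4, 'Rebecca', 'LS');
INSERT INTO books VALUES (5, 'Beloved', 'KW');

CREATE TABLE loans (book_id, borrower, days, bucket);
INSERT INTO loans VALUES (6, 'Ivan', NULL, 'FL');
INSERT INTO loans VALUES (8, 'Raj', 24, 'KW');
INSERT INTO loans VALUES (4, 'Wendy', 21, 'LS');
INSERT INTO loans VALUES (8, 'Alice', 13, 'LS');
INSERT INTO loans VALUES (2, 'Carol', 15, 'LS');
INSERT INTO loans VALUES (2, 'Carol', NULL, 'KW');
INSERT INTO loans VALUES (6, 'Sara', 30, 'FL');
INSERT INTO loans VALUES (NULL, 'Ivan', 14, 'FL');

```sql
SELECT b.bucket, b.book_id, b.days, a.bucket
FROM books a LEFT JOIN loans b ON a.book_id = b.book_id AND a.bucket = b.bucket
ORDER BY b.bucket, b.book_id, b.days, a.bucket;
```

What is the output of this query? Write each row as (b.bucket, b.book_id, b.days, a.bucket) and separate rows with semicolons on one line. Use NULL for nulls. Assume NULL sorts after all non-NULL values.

LEFT JOIN keeps every row from `books`; unmatched rows get NULL for `loans`'s columns.
Matching on a.book_id = b.book_id AND a.bucket = b.bucket. A NULL in a compared column never satisfies the condition.
Matched pairs: 3; unmatched a rows kept: 5.

(KW, 8, 24, KW); (LS, 4, 21, LS); (LS, 8, 13, LS); (NULL, NULL, NULL, FL); (NULL, NULL, NULL, FL); (NULL, NULL, NULL, FL); (NULL, NULL, NULL, KW); (NULL, NULL, NULL, KW)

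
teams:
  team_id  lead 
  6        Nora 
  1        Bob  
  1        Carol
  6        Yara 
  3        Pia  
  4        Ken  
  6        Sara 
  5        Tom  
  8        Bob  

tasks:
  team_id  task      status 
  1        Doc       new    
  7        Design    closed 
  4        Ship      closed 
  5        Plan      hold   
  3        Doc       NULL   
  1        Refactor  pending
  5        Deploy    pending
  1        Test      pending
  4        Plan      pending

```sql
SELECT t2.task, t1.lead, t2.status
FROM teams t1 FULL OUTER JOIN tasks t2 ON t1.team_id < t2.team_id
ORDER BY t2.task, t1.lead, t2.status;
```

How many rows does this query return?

FULL OUTER JOIN keeps every row from both sides; unmatched rows get NULL for the other side's columns.
Matching on t1.team_id < t2.team_id.
- t1 row (team_id=6): matches 1 t2 row(s) → 1 output row(s).
- t1 row (team_id=1): matches 6 t2 row(s) → 6 output row(s).
- t1 row (team_id=1): matches 6 t2 row(s) → 6 output row(s).
- t1 row (team_id=6): matches 1 t2 row(s) → 1 output row(s).
- t1 row (team_id=3): matches 5 t2 row(s) → 5 output row(s).
- t1 row (team_id=4): matches 3 t2 row(s) → 3 output row(s).
- t1 row (team_id=6): matches 1 t2 row(s) → 1 output row(s).
- t1 row (team_id=5): matches 1 t2 row(s) → 1 output row(s).
- t1 row (team_id=8): no match → kept, t2 columns NULL.
- 3 t2 row(s) had no t1 match → kept, t1 columns NULL.
Total: 24 matched + 4 padded = 28 rows.

28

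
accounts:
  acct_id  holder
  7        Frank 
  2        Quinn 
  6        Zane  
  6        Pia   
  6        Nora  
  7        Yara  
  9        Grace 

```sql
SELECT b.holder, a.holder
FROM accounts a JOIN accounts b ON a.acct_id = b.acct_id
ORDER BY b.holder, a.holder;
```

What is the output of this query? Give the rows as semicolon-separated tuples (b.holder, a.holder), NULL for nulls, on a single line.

INNER JOIN keeps only pairs where the ON condition holds.
Matching on a.acct_id = b.acct_id.
Matched pairs: 15.

(Frank, Frank); (Frank, Yara); (Grace, Grace); (Nora, Nora); (Nora, Pia); (Nora, Zane); (Pia, Nora); (Pia, Pia); (Pia, Zane); (Quinn, Quinn); (Yara, Frank); (Yara, Yara); (Zane, Nora); (Zane, Pia); (Zane, Zane)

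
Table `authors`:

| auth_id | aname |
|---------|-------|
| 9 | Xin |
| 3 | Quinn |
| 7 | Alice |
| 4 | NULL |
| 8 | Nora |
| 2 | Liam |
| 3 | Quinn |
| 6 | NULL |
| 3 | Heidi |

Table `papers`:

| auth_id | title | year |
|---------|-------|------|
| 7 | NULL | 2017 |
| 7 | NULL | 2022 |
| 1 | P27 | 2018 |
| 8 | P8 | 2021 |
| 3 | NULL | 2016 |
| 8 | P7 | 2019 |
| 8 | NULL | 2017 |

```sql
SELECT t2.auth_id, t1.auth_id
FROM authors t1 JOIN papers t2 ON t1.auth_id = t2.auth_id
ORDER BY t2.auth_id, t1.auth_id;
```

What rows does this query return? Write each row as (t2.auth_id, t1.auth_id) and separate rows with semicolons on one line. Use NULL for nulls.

(3, 3); (3, 3); (3, 3); (7, 7); (7, 7); (8, 8); (8, 8); (8, 8)

INNER JOIN keeps only pairs where the ON condition holds.
Matching on t1.auth_id = t2.auth_id.
- t1 row (auth_id=9): no match → dropped.
- t1 row (auth_id=3): matches 1 t2 row(s) → 1 output row(s).
- t1 row (auth_id=7): matches 2 t2 row(s) → 2 output row(s).
- t1 row (auth_id=4): no match → dropped.
- t1 row (auth_id=8): matches 3 t2 row(s) → 3 output row(s).
- t1 row (auth_id=2): no match → dropped.
- t1 row (auth_id=3): matches 1 t2 row(s) → 1 output row(s).
- t1 row (auth_id=6): no match → dropped.
- t1 row (auth_id=3): matches 1 t2 row(s) → 1 output row(s).
After projecting and ordering:
t2.auth_id | t1.auth_id
3 | 3
3 | 3
3 | 3
7 | 7
7 | 7
8 | 8
8 | 8
8 | 8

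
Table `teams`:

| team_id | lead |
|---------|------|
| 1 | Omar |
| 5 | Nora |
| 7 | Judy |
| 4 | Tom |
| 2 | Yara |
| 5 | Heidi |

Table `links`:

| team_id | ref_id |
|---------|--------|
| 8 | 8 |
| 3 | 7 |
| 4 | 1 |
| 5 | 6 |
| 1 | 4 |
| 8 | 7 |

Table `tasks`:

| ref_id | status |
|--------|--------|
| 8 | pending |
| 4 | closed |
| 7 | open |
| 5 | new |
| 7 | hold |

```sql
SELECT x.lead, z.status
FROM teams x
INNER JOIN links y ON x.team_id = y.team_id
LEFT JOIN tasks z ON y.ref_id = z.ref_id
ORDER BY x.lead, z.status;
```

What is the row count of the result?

Step 1 — x INNER JOIN y on team_id → 4 row(s).
Then LEFT JOIN `tasks z` on ref_id: each of those 4 rows is kept; rows whose y.ref_id has no match in z get NULL for z's columns.
Result: 4 row(s).

4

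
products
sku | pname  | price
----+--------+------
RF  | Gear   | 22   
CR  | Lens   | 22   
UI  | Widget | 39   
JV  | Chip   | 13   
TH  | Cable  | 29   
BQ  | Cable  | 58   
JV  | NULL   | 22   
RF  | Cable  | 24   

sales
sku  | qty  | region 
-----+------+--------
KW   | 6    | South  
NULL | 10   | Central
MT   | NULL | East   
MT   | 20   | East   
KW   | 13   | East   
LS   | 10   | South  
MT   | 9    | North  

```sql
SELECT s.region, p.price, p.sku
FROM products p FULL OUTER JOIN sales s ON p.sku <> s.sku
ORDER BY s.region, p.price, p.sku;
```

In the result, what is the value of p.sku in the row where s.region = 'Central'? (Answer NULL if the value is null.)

NULL

FULL OUTER JOIN keeps every row from both sides; unmatched rows get NULL for the other side's columns.
Matching on p.sku <> s.sku. A NULL in a compared column never satisfies the condition.
Matched pairs: 48; unmatched p rows kept: 0; unmatched s rows kept: 1.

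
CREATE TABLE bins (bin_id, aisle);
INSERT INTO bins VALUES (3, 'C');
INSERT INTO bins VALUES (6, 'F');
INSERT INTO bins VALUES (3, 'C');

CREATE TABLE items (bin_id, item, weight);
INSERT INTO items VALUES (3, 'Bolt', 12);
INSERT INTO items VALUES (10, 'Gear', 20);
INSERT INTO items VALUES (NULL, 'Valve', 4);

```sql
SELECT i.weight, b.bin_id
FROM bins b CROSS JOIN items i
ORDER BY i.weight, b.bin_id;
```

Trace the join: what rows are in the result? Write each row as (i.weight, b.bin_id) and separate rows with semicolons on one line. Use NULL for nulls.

CROSS JOIN pairs every row of `bins` with every row of `items`: 3 × 3 = 9 rows.
After projecting and ordering:
i.weight | b.bin_id
4 | 3
4 | 3
4 | 6
12 | 3
12 | 3
12 | 6
20 | 3
20 | 3
20 | 6

(4, 3); (4, 3); (4, 6); (12, 3); (12, 3); (12, 6); (20, 3); (20, 3); (20, 6)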